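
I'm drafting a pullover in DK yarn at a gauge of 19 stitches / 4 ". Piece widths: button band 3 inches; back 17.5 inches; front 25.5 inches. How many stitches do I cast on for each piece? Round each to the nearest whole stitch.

button band 14; back 83; front 121.

Rate = 19/4 = 4.75 sts per in.
button band: 3 × 4.75 = 14.25 → 14.
back: 17.5 × 4.75 = 83.12 → 83.
front: 25.5 × 4.75 = 121.12 → 121.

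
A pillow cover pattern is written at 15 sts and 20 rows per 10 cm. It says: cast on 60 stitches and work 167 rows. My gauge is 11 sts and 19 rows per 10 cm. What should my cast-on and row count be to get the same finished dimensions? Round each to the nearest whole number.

Stitches: 60 × 11/15 = 44.00 → 44.
Rows: 167 × 19/20 = 158.65 → 159.

Cast on 44 stitches; work 159 rows.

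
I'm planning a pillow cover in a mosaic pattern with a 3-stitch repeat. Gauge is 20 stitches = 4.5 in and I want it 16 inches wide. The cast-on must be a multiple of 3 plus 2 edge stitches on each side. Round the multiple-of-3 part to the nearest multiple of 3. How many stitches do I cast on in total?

70 stitches.

20 / 4.5 = 4.444 sts per inch.
16 × 4.444 = 71.11 sts.
Less 4 edge sts → 67.11 for the repeat.
Nearest multiple of 3: 66.
Add back 4 edge sts → 70.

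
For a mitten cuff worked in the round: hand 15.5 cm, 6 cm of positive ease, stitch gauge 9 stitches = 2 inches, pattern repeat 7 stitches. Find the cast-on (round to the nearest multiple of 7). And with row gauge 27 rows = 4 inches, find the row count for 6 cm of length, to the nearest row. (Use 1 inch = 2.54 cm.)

Finished = 15.5 + 6 = 21.5 cm.
21.5 cm × 1/2.54 = 8.46 inches.
9/2 = 4.5 sts per in; 8.46 × 4.5 = 38.09 sts.
Nearest multiple of 7 → 35.
6 cm = 2.36 inches; × 6.75 = 15.94 → 16 rows.

Cast on 35 stitches; work 16 rows.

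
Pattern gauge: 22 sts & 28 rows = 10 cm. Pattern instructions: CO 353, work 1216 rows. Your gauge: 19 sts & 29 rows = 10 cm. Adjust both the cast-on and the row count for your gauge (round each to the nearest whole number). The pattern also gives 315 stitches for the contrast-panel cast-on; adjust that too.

Cast on 305 stitches; work 1259 rows; contrast-panel cast-on 272 stitches.

Stitches: 353 × 19/22 = 304.86 → 305.
Rows: 1216 × 29/28 = 1259.43 → 1259.
contrast-panel cast-on: 315 × 19/22 = 272.05 → 272.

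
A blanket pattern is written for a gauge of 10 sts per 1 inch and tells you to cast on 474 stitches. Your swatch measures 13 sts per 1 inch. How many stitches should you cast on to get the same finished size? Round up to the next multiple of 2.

Scale factor = 13 / 10 = 1.300.
474 × 13 / 10 = 616.20 sts.
→ 618 sts.

CO 618 sts.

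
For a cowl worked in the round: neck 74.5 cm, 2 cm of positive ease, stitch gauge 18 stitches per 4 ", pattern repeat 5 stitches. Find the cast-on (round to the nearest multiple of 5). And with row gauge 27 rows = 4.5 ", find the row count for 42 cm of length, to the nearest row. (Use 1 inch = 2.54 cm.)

Cast on 135 stitches; work 99 rows.

Finished = 74.5 + 2 = 76.5 cm.
76.5 cm × 1/2.54 = 30.12 inches.
18/4 = 4.5 sts per in; 30.12 × 4.5 = 135.53 sts.
Nearest multiple of 5 → 135.
42 cm = 16.54 inches; × 6 = 99.21 → 99 rows.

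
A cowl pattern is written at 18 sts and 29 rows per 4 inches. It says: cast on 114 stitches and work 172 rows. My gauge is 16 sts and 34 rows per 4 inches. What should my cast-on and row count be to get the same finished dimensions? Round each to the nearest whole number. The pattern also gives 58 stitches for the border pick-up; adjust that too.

Stitches: 114 × 16/18 = 101.33 → 101.
Rows: 172 × 34/29 = 201.66 → 202.
border pick-up: 58 × 16/18 = 51.56 → 52.

Cast on 101 stitches; work 202 rows; border pick-up 52 stitches.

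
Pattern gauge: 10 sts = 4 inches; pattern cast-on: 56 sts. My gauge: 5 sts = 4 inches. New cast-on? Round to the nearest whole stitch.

Scale factor = 5 / 10 = 0.500.
56 × 5 / 10 = 28.00 sts.

Cast on 28 stitches.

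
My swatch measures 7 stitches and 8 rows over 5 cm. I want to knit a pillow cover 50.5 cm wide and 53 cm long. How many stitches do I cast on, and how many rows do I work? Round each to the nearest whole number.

Cast on 71 stitches and work 85 rows.

Stitch gauge = 7/5 = 1.4 sts/cm; 50.5 × 1.4 = 70.70 → 71 sts.
Row gauge = 8/5 = 1.6 rows/cm; 53 × 1.6 = 84.80 → 85 rows.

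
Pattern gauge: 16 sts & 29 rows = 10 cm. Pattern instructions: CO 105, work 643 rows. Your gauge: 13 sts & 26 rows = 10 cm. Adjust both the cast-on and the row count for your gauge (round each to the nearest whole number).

Stitches: 105 × 13/16 = 85.31 → 85.
Rows: 643 × 26/29 = 576.48 → 576.

Cast on 85 stitches; work 576 rows.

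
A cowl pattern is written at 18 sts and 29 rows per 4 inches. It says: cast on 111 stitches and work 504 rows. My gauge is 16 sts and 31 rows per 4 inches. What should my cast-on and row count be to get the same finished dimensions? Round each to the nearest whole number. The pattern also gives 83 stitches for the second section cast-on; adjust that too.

Stitches: 111 × 16/18 = 98.67 → 99.
Rows: 504 × 31/29 = 538.76 → 539.
second section cast-on: 83 × 16/18 = 73.78 → 74.

Cast on 99 stitches; work 539 rows; second section cast-on 74 stitches.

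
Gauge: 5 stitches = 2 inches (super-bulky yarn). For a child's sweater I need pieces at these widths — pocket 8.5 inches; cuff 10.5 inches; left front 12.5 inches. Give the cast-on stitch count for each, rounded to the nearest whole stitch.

pocket 21; cuff 26; left front 31.

Rate = 5/2 = 2.5 sts per in.
pocket: 8.5 × 2.5 = 21.25 → 21.
cuff: 10.5 × 2.5 = 26.25 → 26.
left front: 12.5 × 2.5 = 31.25 → 31.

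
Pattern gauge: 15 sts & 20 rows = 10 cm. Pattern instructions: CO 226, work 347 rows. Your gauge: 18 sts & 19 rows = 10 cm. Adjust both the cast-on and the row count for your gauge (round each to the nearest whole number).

Stitches: 226 × 18/15 = 271.20 → 271.
Rows: 347 × 19/20 = 329.65 → 330.

Cast on 271 stitches; work 330 rows.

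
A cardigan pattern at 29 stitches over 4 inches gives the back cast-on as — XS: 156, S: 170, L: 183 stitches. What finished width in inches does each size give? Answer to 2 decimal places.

29/4 = 7.25 sts per in.
XS: 156 / 7.25 = 21.517 → 21.52 in.
S: 170 / 7.25 = 23.448 → 23.45 in.
L: 183 / 7.25 = 25.241 → 25.24 in.

XS 21.52 inches; S 23.45 inches; L 25.24 inches.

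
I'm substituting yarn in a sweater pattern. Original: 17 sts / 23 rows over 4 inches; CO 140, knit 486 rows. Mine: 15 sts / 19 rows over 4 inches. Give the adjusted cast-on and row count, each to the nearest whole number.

Cast on 124 stitches; work 401 rows.

Stitches: 140 × 15/17 = 123.53 → 124.
Rows: 486 × 19/23 = 401.48 → 401.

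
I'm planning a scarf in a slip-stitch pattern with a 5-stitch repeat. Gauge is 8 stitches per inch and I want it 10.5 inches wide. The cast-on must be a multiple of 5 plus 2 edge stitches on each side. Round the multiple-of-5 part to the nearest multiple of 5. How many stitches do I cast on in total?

8 / 1 = 8 sts per inch.
10.5 × 8 = 84.00 sts.
Less 4 edge sts → 80.00 for the repeat.
Nearest multiple of 5: 80.
Add back 4 edge sts → 84.

Cast on 84 stitches.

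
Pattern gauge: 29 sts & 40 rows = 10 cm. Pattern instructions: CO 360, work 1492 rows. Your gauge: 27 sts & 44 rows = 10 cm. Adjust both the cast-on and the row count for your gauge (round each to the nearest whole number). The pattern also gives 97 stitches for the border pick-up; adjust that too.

Cast on 335 stitches; work 1641 rows; border pick-up 90 stitches.

Stitches: 360 × 27/29 = 335.17 → 335.
Rows: 1492 × 44/40 = 1641.20 → 1641.
border pick-up: 97 × 27/29 = 90.31 → 90.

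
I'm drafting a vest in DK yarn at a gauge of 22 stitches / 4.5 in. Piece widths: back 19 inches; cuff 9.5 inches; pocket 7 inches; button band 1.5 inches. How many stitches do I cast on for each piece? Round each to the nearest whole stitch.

Rate = 22/4.5 = 4.889 sts per in.
back: 19 × 4.889 = 92.89 → 93.
cuff: 9.5 × 4.889 = 46.44 → 46.
pocket: 7 × 4.889 = 34.22 → 34.
button band: 1.5 × 4.889 = 7.33 → 7.

back 93; cuff 46; pocket 34; button band 7.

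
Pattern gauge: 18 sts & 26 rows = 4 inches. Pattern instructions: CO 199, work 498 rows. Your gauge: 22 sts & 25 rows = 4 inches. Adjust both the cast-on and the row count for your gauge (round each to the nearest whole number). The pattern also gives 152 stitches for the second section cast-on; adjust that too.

Stitches: 199 × 22/18 = 243.22 → 243.
Rows: 498 × 25/26 = 478.85 → 479.
second section cast-on: 152 × 22/18 = 185.78 → 186.

Cast on 243 stitches; work 479 rows; second section cast-on 186 stitches.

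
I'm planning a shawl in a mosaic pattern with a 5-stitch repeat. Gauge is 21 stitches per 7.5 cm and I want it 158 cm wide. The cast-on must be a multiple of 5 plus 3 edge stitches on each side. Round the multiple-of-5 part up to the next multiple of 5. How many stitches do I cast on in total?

21 / 7.5 = 2.8 sts per cm.
158 × 2.8 = 442.40 sts.
Less 6 edge sts → 436.40 for the repeat.
Next multiple of 5: 440.
Add back 6 edge sts → 446.

446 stitches.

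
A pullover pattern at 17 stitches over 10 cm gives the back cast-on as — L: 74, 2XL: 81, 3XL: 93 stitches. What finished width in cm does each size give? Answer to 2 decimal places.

17/10 = 1.7 sts per cm.
L: 74 / 1.7 = 43.529 → 43.53 cm.
2XL: 81 / 1.7 = 47.647 → 47.65 cm.
3XL: 93 / 1.7 = 54.706 → 54.71 cm.

L 43.53 cm; 2XL 47.65 cm; 3XL 54.71 cm.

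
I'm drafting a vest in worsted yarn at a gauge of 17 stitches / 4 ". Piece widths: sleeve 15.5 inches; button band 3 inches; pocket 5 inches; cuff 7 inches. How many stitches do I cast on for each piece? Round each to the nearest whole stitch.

Rate = 17/4 = 4.25 sts per in.
sleeve: 15.5 × 4.25 = 65.88 → 66.
button band: 3 × 4.25 = 12.75 → 13.
pocket: 5 × 4.25 = 21.25 → 21.
cuff: 7 × 4.25 = 29.75 → 30.

sleeve 66; button band 13; pocket 21; cuff 30.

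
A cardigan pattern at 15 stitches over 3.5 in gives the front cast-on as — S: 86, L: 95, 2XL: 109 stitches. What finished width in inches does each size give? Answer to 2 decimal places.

15/3.5 = 4.286 sts per in.
S: 86 / 4.286 = 20.067 → 20.07 in.
L: 95 / 4.286 = 22.167 → 22.17 in.
2XL: 109 / 4.286 = 25.433 → 25.43 in.

S 20.07 inches; L 22.17 inches; 2XL 25.43 inches.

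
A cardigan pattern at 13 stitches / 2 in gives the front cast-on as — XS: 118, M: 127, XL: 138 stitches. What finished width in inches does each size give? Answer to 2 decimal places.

13/2 = 6.5 sts per in.
XS: 118 / 6.5 = 18.154 → 18.15 in.
M: 127 / 6.5 = 19.538 → 19.54 in.
XL: 138 / 6.5 = 21.231 → 21.23 in.

XS 18.15 inches; M 19.54 inches; XL 21.23 inches.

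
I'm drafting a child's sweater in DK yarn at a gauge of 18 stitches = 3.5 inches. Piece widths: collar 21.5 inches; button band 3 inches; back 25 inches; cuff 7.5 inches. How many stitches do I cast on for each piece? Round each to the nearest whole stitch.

collar 111; button band 15; back 129; cuff 39.

Rate = 18/3.5 = 5.143 sts per in.
collar: 21.5 × 5.143 = 110.57 → 111.
button band: 3 × 5.143 = 15.43 → 15.
back: 25 × 5.143 = 128.57 → 129.
cuff: 7.5 × 5.143 = 38.57 → 39.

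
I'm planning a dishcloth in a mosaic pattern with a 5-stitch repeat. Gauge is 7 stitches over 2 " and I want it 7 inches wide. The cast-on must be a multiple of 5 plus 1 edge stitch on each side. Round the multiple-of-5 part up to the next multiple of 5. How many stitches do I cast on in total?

7 / 2 = 3.5 sts per inch.
7 × 3.5 = 24.50 sts.
Less 2 edge sts → 22.50 for the repeat.
Next multiple of 5: 25.
Add back 2 edge sts → 27.

27 stitches.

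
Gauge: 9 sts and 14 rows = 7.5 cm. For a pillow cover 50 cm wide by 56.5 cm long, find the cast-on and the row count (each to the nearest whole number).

Cast on 60 stitches and work 105 rows.

Stitch gauge = 9/7.5 = 1.2 sts/cm; 50 × 1.2 = 60.00 → 60 sts.
Row gauge = 14/7.5 = 1.867 rows/cm; 56.5 × 1.867 = 105.47 → 105 rows.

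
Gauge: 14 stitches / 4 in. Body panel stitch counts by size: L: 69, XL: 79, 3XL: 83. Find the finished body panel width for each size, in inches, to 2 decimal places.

L 19.71 inches; XL 22.57 inches; 3XL 23.71 inches.

14/4 = 3.5 sts per in.
L: 69 / 3.5 = 19.714 → 19.71 in.
XL: 79 / 3.5 = 22.571 → 22.57 in.
3XL: 83 / 3.5 = 23.714 → 23.71 in.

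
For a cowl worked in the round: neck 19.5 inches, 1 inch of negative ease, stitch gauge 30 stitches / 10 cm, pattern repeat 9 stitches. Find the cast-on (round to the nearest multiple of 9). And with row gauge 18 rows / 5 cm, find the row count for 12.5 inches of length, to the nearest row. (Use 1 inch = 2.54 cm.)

Finished = 19.5 − 1 = 18.5 inches.
18.5 inches × 2.54 = 46.99 cm.
30/10 = 3 sts per cm; 46.99 × 3 = 140.97 sts.
Nearest multiple of 9 → 144.
12.5 inches = 31.75 cm; × 3.6 = 114.30 → 114 rows.

Cast on 144 stitches; work 114 rows.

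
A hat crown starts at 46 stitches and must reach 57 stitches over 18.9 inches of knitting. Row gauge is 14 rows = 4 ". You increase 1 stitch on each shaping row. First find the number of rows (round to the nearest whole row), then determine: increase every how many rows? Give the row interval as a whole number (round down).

Increase every 6th row.

Rows = 18.9 × 3.5 = 66.1 → 66 rows.
Stitches to add: 11 → 11 shaping rows (at 1 st each).
66 / 11 = 6.00 → every 6 rows.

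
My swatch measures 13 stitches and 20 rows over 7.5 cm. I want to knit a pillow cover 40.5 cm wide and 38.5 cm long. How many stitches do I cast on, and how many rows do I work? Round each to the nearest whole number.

Stitch gauge = 13/7.5 = 1.733 sts/cm; 40.5 × 1.733 = 70.20 → 70 sts.
Row gauge = 20/7.5 = 2.667 rows/cm; 38.5 × 2.667 = 102.67 → 103 rows.

Cast on 70 stitches and work 103 rows.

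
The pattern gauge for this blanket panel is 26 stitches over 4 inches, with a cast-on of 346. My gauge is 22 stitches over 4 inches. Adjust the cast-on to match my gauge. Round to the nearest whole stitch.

Cast on 293 stitches.

Scale factor = 22 / 26 = 0.846.
346 × 22 / 26 = 292.77 sts.
→ 293 sts.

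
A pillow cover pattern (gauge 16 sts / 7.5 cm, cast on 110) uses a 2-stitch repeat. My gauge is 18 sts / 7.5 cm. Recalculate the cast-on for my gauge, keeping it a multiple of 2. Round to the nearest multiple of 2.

110 × 18 / 16 = 123.75.
Nearest multiple of 2: 124.

CO 124 sts.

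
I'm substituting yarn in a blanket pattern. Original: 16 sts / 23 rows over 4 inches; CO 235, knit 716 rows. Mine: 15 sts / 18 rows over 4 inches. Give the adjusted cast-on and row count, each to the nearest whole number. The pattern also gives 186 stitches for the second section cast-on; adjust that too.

Cast on 220 stitches; work 560 rows; second section cast-on 174 stitches.

Stitches: 235 × 15/16 = 220.31 → 220.
Rows: 716 × 18/23 = 560.35 → 560.
second section cast-on: 186 × 15/16 = 174.38 → 174.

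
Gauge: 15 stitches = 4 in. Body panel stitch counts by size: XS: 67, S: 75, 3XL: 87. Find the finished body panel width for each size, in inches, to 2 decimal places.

XS 17.87 inches; S 20.00 inches; 3XL 23.20 inches.

15/4 = 3.75 sts per in.
XS: 67 / 3.75 = 17.867 → 17.87 in.
S: 75 / 3.75 = 20.000 → 20.00 in.
3XL: 87 / 3.75 = 23.200 → 23.20 in.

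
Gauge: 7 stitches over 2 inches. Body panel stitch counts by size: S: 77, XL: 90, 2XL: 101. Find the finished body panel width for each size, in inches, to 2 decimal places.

S 22.00 inches; XL 25.71 inches; 2XL 28.86 inches.

7/2 = 3.5 sts per in.
S: 77 / 3.5 = 22.000 → 22.00 in.
XL: 90 / 3.5 = 25.714 → 25.71 in.
2XL: 101 / 3.5 = 28.857 → 28.86 in.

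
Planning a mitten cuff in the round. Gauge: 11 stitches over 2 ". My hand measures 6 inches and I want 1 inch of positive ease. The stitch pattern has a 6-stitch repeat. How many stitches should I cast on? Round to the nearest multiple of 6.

36 stitches.

Finished = 6 + 1 = 7 inches.
11 / 2 = 5.5 sts/in.
7 × 5.5 = 38.50 sts.
Nearest multiple of 6: 36.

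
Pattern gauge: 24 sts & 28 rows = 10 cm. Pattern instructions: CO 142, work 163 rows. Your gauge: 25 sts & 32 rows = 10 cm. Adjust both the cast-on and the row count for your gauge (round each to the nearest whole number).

Cast on 148 stitches; work 186 rows.

Stitches: 142 × 25/24 = 147.92 → 148.
Rows: 163 × 32/28 = 186.29 → 186.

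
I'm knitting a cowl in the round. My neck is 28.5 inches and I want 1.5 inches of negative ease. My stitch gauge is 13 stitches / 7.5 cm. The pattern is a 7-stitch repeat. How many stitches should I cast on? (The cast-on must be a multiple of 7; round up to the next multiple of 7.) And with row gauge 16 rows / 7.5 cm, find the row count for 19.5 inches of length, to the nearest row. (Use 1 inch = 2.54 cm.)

Cast on 119 stitches; work 106 rows.

Finished = 28.5 − 1.5 = 27 inches.
27 inches × 2.54 = 68.58 cm.
13/7.5 = 1.733 sts per cm; 68.58 × 1.733 = 118.87 sts.
Next multiple of 7 → 119.
19.5 inches = 49.53 cm; × 2.133 = 105.66 → 106 rows.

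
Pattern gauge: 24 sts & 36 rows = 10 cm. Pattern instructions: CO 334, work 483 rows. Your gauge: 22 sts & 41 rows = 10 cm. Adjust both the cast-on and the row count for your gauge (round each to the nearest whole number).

Stitches: 334 × 22/24 = 306.17 → 306.
Rows: 483 × 41/36 = 550.08 → 550.

Cast on 306 stitches; work 550 rows.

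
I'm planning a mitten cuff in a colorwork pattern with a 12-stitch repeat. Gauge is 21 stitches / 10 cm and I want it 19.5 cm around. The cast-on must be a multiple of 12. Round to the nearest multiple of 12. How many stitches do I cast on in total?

21 / 10 = 2.1 sts per cm.
19.5 × 2.1 = 40.95 sts.
Nearest multiple of 12: 36.

36 stitches.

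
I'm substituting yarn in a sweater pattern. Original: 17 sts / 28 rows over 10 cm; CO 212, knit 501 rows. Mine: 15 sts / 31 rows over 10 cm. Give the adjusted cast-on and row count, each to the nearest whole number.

Cast on 187 stitches; work 555 rows.

Stitches: 212 × 15/17 = 187.06 → 187.
Rows: 501 × 31/28 = 554.68 → 555.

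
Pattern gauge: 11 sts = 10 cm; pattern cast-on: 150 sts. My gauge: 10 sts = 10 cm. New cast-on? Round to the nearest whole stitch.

Scale factor = 10 / 11 = 0.909.
150 × 10 / 11 = 136.36 sts.
→ 136 sts.

Cast on 136 stitches.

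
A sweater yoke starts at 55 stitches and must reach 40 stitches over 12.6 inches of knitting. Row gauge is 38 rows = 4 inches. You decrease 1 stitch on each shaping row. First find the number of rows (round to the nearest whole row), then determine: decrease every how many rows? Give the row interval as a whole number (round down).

Decrease every 8th row.

Rows = 12.6 × 9.5 = 119.7 → 120 rows.
Stitches to remove: 15 → 15 shaping rows (at 1 st each).
120 / 15 = 8.00 → every 8 rows.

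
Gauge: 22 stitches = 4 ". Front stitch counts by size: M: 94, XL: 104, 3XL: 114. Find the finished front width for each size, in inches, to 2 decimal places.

22/4 = 5.5 sts per in.
M: 94 / 5.5 = 17.091 → 17.09 in.
XL: 104 / 5.5 = 18.909 → 18.91 in.
3XL: 114 / 5.5 = 20.727 → 20.73 in.

M 17.09 inches; XL 18.91 inches; 3XL 20.73 inches.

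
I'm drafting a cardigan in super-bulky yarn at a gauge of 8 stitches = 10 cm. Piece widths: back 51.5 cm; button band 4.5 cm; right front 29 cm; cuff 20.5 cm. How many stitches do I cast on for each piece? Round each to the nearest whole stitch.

Rate = 8/10 = 0.8 sts per cm.
back: 51.5 × 0.8 = 41.20 → 41.
button band: 4.5 × 0.8 = 3.60 → 4.
right front: 29 × 0.8 = 23.20 → 23.
cuff: 20.5 × 0.8 = 16.40 → 16.

back 41; button band 4; right front 23; cuff 16.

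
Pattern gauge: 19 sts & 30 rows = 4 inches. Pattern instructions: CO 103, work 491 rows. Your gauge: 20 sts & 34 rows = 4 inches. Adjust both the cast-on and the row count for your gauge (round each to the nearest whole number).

Cast on 108 stitches; work 556 rows.

Stitches: 103 × 20/19 = 108.42 → 108.
Rows: 491 × 34/30 = 556.47 → 556.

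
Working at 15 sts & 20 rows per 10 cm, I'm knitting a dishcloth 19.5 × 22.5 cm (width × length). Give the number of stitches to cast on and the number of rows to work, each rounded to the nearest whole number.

Stitch gauge = 15/10 = 1.5 sts/cm; 19.5 × 1.5 = 29.25 → 29 sts.
Row gauge = 20/10 = 2 rows/cm; 22.5 × 2 = 45.00 → 45 rows.

Cast on 29 stitches and work 45 rows.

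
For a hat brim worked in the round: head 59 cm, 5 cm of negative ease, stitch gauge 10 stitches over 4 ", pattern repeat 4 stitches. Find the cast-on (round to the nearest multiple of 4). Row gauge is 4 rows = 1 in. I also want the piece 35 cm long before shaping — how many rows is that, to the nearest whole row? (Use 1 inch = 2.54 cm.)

Cast on 52 stitches; work 55 rows.

Finished = 59 − 5 = 54 cm.
54 cm × 1/2.54 = 21.26 inches.
10/4 = 2.5 sts per in; 21.26 × 2.5 = 53.15 sts.
Nearest multiple of 4 → 52.
35 cm = 13.78 inches; × 4 = 55.12 → 55 rows.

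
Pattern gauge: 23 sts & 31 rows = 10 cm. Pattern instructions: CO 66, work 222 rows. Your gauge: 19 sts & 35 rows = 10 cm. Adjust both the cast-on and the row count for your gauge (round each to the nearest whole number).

Cast on 55 stitches; work 251 rows.

Stitches: 66 × 19/23 = 54.52 → 55.
Rows: 222 × 35/31 = 250.65 → 251.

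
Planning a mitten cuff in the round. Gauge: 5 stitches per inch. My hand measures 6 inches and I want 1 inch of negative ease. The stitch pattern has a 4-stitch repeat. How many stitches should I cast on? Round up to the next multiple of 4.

CO 28 sts.

Finished = 6 − 1 = 5 inches.
5 / 1 = 5 sts/in.
5 × 5 = 25.00 sts.
Next multiple of 4: 28.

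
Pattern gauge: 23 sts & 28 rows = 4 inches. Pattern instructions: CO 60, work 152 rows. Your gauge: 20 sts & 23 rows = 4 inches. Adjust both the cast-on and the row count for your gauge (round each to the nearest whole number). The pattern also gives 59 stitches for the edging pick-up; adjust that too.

Cast on 52 stitches; work 125 rows; edging pick-up 51 stitches.

Stitches: 60 × 20/23 = 52.17 → 52.
Rows: 152 × 23/28 = 124.86 → 125.
edging pick-up: 59 × 20/23 = 51.30 → 51.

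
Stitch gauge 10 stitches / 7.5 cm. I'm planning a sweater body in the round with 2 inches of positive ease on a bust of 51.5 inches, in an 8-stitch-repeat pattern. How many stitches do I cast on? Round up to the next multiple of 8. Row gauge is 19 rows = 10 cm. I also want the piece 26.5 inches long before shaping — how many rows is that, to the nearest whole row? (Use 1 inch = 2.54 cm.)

Cast on 184 stitches; work 128 rows.

Finished = 51.5 + 2 = 53.5 inches.
53.5 inches × 2.54 = 135.89 cm.
10/7.5 = 1.333 sts per cm; 135.89 × 1.333 = 181.19 sts.
Next multiple of 8 → 184.
26.5 inches = 67.31 cm; × 1.9 = 127.89 → 128 rows.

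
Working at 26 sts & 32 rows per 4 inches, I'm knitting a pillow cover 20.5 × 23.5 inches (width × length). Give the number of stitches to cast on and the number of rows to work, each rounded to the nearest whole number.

Cast on 133 stitches and work 188 rows.

Stitch gauge = 26/4 = 6.5 sts/in; 20.5 × 6.5 = 133.25 → 133 sts.
Row gauge = 32/4 = 8 rows/in; 23.5 × 8 = 188.00 → 188 rows.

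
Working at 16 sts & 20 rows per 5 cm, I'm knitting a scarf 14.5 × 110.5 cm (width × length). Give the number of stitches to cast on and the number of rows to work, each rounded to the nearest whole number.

Cast on 46 stitches and work 442 rows.

Stitch gauge = 16/5 = 3.2 sts/cm; 14.5 × 3.2 = 46.40 → 46 sts.
Row gauge = 20/5 = 4 rows/cm; 110.5 × 4 = 442.00 → 442 rows.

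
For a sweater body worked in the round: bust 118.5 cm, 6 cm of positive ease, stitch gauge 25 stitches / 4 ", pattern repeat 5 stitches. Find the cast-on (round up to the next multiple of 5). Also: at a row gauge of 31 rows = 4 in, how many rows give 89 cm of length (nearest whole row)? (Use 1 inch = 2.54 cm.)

Cast on 310 stitches; work 272 rows.

Finished = 118.5 + 6 = 124.5 cm.
124.5 cm × 1/2.54 = 49.02 inches.
25/4 = 6.25 sts per in; 49.02 × 6.25 = 306.35 sts.
Next multiple of 5 → 310.
89 cm = 35.04 inches; × 7.75 = 271.56 → 272 rows.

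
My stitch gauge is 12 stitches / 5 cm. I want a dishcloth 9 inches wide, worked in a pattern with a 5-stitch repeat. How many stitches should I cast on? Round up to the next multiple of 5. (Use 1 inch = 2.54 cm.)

9 in = 9 × 2.54 = 22.86 cm.
12 / 5 = 2.4 sts/cm.
22.86 × 2.4 = 54.86 sts.
→ 55.

Cast on 55 stitches.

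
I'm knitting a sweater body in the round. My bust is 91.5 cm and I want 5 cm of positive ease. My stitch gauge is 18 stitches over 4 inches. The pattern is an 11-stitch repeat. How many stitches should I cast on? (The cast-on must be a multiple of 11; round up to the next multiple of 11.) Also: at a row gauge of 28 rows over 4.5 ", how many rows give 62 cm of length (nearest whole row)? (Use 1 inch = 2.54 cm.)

Cast on 176 stitches; work 152 rows.

Finished = 91.5 + 5 = 96.5 cm.
96.5 cm × 1/2.54 = 37.99 inches.
18/4 = 4.5 sts per in; 37.99 × 4.5 = 170.96 sts.
Next multiple of 11 → 176.
62 cm = 24.41 inches; × 6.222 = 151.88 → 152 rows.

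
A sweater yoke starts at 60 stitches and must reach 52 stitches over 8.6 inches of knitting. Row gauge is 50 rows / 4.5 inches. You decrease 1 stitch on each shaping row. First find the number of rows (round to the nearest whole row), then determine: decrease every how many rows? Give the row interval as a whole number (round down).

Decrease every 12th row.

Rows = 8.6 × 11.111 = 95.6 → 96 rows.
Stitches to remove: 8 → 8 shaping rows (at 1 st each).
96 / 8 = 12.00 → every 12 rows.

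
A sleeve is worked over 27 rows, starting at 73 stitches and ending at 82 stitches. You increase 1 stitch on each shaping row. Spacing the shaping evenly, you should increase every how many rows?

Increase every 3rd row.

Stitches to add: |82 − 73| = 9.
Shaping rows needed: 9 / 1 = 9.
27 rows / 9 = every 3 rows.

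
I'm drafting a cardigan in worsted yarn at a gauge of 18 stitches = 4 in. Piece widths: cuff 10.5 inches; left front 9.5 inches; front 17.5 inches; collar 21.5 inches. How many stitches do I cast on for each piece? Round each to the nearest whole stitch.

Rate = 18/4 = 4.5 sts per in.
cuff: 10.5 × 4.5 = 47.25 → 47.
left front: 9.5 × 4.5 = 42.75 → 43.
front: 17.5 × 4.5 = 78.75 → 79.
collar: 21.5 × 4.5 = 96.75 → 97.

cuff 47; left front 43; front 79; collar 97.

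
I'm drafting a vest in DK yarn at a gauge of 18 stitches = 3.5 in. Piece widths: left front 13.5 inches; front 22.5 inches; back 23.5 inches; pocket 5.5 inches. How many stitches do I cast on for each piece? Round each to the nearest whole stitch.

left front 69; front 116; back 121; pocket 28.

Rate = 18/3.5 = 5.143 sts per in.
left front: 13.5 × 5.143 = 69.43 → 69.
front: 22.5 × 5.143 = 115.71 → 116.
back: 23.5 × 5.143 = 120.86 → 121.
pocket: 5.5 × 5.143 = 28.29 → 28.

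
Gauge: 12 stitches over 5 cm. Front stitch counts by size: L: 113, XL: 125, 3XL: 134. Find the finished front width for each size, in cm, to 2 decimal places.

L 47.08 cm; XL 52.08 cm; 3XL 55.83 cm.

12/5 = 2.4 sts per cm.
L: 113 / 2.4 = 47.083 → 47.08 cm.
XL: 125 / 2.4 = 52.083 → 52.08 cm.
3XL: 134 / 2.4 = 55.833 → 55.83 cm.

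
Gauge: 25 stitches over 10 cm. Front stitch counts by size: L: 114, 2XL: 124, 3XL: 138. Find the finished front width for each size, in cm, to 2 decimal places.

L 45.60 cm; 2XL 49.60 cm; 3XL 55.20 cm.

25/10 = 2.5 sts per cm.
L: 114 / 2.5 = 45.600 → 45.60 cm.
2XL: 124 / 2.5 = 49.600 → 49.60 cm.
3XL: 138 / 2.5 = 55.200 → 55.20 cm.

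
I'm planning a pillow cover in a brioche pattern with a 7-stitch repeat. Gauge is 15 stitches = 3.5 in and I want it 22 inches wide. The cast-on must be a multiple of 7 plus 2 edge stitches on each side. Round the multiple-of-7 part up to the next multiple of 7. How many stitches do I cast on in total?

15 / 3.5 = 4.286 sts per inch.
22 × 4.286 = 94.29 sts.
Less 4 edge sts → 90.29 for the repeat.
Next multiple of 7: 91.
Add back 4 edge sts → 95.

Cast on 95 stitches.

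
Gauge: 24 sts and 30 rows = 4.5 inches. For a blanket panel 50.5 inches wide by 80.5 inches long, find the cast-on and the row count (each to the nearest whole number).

Stitch gauge = 24/4.5 = 5.333 sts/in; 50.5 × 5.333 = 269.33 → 269 sts.
Row gauge = 30/4.5 = 6.667 rows/in; 80.5 × 6.667 = 536.67 → 537 rows.

Cast on 269 stitches and work 537 rows.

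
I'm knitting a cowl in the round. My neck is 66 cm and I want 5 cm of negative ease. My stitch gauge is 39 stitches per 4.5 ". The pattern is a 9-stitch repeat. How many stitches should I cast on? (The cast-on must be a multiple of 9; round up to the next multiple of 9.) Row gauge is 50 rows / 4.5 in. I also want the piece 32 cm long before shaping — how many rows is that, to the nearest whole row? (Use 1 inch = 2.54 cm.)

Cast on 216 stitches; work 140 rows.

Finished = 66 − 5 = 61 cm.
61 cm × 1/2.54 = 24.02 inches.
39/4.5 = 8.667 sts per in; 24.02 × 8.667 = 208.14 sts.
Next multiple of 9 → 216.
32 cm = 12.60 inches; × 11.111 = 139.98 → 140 rows.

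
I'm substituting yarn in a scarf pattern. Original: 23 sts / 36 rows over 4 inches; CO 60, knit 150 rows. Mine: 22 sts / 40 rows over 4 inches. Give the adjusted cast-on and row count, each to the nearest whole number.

Cast on 57 stitches; work 167 rows.

Stitches: 60 × 22/23 = 57.39 → 57.
Rows: 150 × 40/36 = 166.67 → 167.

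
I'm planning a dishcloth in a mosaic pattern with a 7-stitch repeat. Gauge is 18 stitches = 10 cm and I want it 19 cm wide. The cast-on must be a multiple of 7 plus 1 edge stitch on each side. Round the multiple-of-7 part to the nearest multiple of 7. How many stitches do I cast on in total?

18 / 10 = 1.8 sts per cm.
19 × 1.8 = 34.20 sts.
Less 2 edge sts → 32.20 for the repeat.
Nearest multiple of 7: 35.
Add back 2 edge sts → 37.

CO 37 sts.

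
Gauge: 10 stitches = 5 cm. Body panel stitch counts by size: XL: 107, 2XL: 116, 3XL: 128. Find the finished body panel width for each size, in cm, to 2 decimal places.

XL 53.50 cm; 2XL 58.00 cm; 3XL 64.00 cm.

10/5 = 2 sts per cm.
XL: 107 / 2 = 53.500 → 53.50 cm.
2XL: 116 / 2 = 58.000 → 58.00 cm.
3XL: 128 / 2 = 64.000 → 64.00 cm.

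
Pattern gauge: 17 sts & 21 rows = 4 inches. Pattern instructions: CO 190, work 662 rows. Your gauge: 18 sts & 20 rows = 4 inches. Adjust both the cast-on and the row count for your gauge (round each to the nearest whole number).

Cast on 201 stitches; work 630 rows.

Stitches: 190 × 18/17 = 201.18 → 201.
Rows: 662 × 20/21 = 630.48 → 630.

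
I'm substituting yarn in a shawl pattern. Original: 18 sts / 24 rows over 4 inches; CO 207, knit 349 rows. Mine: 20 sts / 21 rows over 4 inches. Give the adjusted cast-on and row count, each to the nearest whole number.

Stitches: 207 × 20/18 = 230.00 → 230.
Rows: 349 × 21/24 = 305.38 → 305.

Cast on 230 stitches; work 305 rows.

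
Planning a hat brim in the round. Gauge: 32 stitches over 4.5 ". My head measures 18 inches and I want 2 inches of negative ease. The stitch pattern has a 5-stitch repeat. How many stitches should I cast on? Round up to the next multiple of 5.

Finished = 18 − 2 = 16 inches.
32 / 4.5 = 7.111 sts/in.
16 × 7.111 = 113.78 sts.
Next multiple of 5: 115.

115 stitches.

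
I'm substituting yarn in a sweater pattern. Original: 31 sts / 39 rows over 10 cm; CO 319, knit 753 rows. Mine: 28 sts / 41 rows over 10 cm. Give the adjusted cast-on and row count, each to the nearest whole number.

Cast on 288 stitches; work 792 rows.

Stitches: 319 × 28/31 = 288.13 → 288.
Rows: 753 × 41/39 = 791.62 → 792.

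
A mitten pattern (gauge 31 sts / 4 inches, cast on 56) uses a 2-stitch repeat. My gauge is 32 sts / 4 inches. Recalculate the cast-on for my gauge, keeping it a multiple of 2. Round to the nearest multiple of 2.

Cast on 58 stitches.

56 × 32 / 31 = 57.81.
Nearest multiple of 2: 58.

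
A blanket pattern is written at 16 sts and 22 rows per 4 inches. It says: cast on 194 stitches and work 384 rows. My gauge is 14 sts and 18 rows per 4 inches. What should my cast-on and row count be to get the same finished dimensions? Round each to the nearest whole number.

Cast on 170 stitches; work 314 rows.

Stitches: 194 × 14/16 = 169.75 → 170.
Rows: 384 × 18/22 = 314.18 → 314.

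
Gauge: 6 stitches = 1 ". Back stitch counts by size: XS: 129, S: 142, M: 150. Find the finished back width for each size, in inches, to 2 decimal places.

6/1 = 6 sts per in.
XS: 129 / 6 = 21.500 → 21.50 in.
S: 142 / 6 = 23.667 → 23.67 in.
M: 150 / 6 = 25.000 → 25.00 in.

XS 21.50 inches; S 23.67 inches; M 25.00 inches.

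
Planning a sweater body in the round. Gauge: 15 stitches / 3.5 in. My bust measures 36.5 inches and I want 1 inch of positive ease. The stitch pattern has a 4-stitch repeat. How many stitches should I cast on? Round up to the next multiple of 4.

Finished = 36.5 + 1 = 37.5 inches.
15 / 3.5 = 4.286 sts/in.
37.5 × 4.286 = 160.71 sts.
Next multiple of 4: 164.

CO 164 sts.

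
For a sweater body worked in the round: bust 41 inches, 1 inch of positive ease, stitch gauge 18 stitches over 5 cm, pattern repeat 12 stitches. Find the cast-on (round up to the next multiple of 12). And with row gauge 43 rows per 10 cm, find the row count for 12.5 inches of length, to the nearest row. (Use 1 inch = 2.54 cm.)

Cast on 396 stitches; work 137 rows.

Finished = 41 + 1 = 42 inches.
42 inches × 2.54 = 106.68 cm.
18/5 = 3.6 sts per cm; 106.68 × 3.6 = 384.05 sts.
Next multiple of 12 → 396.
12.5 inches = 31.75 cm; × 4.3 = 136.53 → 137 rows.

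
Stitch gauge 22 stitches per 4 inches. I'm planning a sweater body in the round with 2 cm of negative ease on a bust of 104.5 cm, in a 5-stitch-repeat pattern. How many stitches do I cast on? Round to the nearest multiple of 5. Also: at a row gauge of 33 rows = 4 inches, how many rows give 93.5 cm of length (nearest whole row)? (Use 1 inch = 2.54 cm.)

Cast on 220 stitches; work 304 rows.

Finished = 104.5 − 2 = 102.5 cm.
102.5 cm × 1/2.54 = 40.35 inches.
22/4 = 5.5 sts per in; 40.35 × 5.5 = 221.95 sts.
Nearest multiple of 5 → 220.
93.5 cm = 36.81 inches; × 8.25 = 303.69 → 304 rows.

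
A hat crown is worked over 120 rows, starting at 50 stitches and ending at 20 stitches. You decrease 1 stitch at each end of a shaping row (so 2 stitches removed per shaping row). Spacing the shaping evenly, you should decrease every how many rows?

Stitches to remove: |20 − 50| = 30.
Shaping rows needed: 30 / 2 = 15.
120 rows / 15 = every 8 rows.

Decrease every 8th row.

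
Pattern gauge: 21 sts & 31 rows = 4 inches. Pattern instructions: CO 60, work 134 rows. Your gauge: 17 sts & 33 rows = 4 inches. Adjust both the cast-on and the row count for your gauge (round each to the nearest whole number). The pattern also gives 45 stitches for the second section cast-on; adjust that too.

Stitches: 60 × 17/21 = 48.57 → 49.
Rows: 134 × 33/31 = 142.65 → 143.
second section cast-on: 45 × 17/21 = 36.43 → 36.

Cast on 49 stitches; work 143 rows; second section cast-on 36 stitches.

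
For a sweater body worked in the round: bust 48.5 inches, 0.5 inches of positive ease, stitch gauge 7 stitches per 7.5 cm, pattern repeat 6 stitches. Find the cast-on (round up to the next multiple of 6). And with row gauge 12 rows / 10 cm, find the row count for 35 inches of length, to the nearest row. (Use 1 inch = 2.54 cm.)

Cast on 120 stitches; work 107 rows.

Finished = 48.5 + 0.5 = 49 inches.
49 inches × 2.54 = 124.46 cm.
7/7.5 = 0.933 sts per cm; 124.46 × 0.933 = 116.16 sts.
Next multiple of 6 → 120.
35 inches = 88.90 cm; × 1.2 = 106.68 → 107 rows.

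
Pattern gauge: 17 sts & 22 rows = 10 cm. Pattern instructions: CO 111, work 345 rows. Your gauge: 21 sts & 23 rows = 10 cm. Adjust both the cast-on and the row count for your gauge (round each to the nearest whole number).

Cast on 137 stitches; work 361 rows.

Stitches: 111 × 21/17 = 137.12 → 137.
Rows: 345 × 23/22 = 360.68 → 361.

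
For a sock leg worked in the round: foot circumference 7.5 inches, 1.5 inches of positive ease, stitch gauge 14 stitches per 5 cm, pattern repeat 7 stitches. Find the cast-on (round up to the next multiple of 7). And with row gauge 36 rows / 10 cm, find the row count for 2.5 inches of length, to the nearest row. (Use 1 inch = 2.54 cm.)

Finished = 7.5 + 1.5 = 9 inches.
9 inches × 2.54 = 22.86 cm.
14/5 = 2.8 sts per cm; 22.86 × 2.8 = 64.01 sts.
Next multiple of 7 → 70.
2.5 inches = 6.35 cm; × 3.6 = 22.86 → 23 rows.

Cast on 70 stitches; work 23 rows.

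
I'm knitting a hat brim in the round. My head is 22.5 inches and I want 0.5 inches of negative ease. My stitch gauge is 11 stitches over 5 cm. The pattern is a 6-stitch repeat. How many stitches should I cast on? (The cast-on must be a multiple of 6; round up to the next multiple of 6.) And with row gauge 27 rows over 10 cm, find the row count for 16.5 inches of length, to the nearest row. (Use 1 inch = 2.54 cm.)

Finished = 22.5 − 0.5 = 22 inches.
22 inches × 2.54 = 55.88 cm.
11/5 = 2.2 sts per cm; 55.88 × 2.2 = 122.94 sts.
Next multiple of 6 → 126.
16.5 inches = 41.91 cm; × 2.7 = 113.16 → 113 rows.

Cast on 126 stitches; work 113 rows.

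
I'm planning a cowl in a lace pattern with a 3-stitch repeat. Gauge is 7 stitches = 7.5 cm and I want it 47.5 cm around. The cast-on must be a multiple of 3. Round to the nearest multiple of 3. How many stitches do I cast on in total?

7 / 7.5 = 0.933 sts per cm.
47.5 × 0.933 = 44.33 sts.
Nearest multiple of 3: 45.

45 stitches.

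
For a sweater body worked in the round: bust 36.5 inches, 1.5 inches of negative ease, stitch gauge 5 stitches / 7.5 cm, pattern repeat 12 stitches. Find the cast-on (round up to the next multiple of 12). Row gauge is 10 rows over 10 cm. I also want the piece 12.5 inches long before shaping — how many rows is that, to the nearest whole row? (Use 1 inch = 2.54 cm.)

Finished = 36.5 − 1.5 = 35 inches.
35 inches × 2.54 = 88.90 cm.
5/7.5 = 0.667 sts per cm; 88.90 × 0.667 = 59.27 sts.
Next multiple of 12 → 60.
12.5 inches = 31.75 cm; × 1 = 31.75 → 32 rows.

Cast on 60 stitches; work 32 rows.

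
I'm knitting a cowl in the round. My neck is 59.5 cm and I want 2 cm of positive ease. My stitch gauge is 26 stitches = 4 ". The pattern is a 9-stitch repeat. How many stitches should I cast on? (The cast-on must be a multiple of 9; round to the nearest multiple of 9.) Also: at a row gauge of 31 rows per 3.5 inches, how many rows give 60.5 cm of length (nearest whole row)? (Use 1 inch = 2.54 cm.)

Finished = 59.5 + 2 = 61.5 cm.
61.5 cm × 1/2.54 = 24.21 inches.
26/4 = 6.5 sts per in; 24.21 × 6.5 = 157.38 sts.
Nearest multiple of 9 → 153.
60.5 cm = 23.82 inches; × 8.857 = 210.97 → 211 rows.

Cast on 153 stitches; work 211 rows.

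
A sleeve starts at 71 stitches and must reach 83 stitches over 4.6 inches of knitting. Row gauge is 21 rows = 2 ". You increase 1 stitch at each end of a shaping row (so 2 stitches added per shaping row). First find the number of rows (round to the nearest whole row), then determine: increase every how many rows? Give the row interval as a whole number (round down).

Increase every 8th row.

Rows = 4.6 × 10.5 = 48.3 → 48 rows.
Stitches to add: 12 → 6 shaping rows (at 2 st each).
48 / 6 = 8.00 → every 8 rows.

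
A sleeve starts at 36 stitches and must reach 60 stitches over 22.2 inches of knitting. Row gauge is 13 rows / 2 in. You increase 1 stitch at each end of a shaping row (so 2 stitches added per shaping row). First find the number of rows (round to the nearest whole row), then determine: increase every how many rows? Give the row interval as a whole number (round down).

Rows = 22.2 × 6.5 = 144.3 → 144 rows.
Stitches to add: 24 → 12 shaping rows (at 2 st each).
144 / 12 = 12.00 → every 12 rows.

Increase every 12th row.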